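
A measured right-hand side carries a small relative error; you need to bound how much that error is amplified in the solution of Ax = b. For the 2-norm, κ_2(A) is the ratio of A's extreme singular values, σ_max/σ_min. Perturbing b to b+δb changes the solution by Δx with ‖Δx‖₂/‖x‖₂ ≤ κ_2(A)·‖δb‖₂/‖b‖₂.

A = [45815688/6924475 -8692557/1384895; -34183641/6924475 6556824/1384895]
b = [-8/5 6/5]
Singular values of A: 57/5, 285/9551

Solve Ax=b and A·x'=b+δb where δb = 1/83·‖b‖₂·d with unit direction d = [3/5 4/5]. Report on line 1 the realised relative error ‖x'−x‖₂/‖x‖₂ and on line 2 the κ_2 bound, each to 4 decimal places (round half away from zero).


4.6029
4.6029

largest singular value 57/5, smallest 285/9551
condition number: (57/5) ÷ (285/9551) = 382.0400
bound on ‖Δx‖/‖x‖: κ·ε = 382.0400·1/83 = 4.6029
solve Ax = b  →  x = [-0.1270 0.1210]
‖b‖ = 2.0000, ‖x‖ = 0.1754
re-solving with b+δb shifts x by Δx of norm 0.8075
realised ‖Δx‖/‖x‖ = 4.6029
tightness: 4.6029 against a bound of 4.6029; the bound is attained (ratio 1)


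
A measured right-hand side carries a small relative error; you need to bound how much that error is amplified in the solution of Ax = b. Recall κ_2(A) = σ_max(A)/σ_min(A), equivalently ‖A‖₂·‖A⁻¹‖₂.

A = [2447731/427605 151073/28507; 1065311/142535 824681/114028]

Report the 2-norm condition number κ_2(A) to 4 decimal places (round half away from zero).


form AᵀA = [648214991554/7313841441 822953896765/9751788588; 822953896765/9751788588 1045267573025/13002384784] with trace 23518249729/139145616 and determinant 446265625/139145616
λ_max, λ_min = (23518249729/139145616 ± √552859686694447573441/19361502452019456)/2 = 169, 2640625/139145616
κ_2(A) = √(λ_max/λ_min) = √(169 / (2640625/139145616)) = 94.3680

94.3680


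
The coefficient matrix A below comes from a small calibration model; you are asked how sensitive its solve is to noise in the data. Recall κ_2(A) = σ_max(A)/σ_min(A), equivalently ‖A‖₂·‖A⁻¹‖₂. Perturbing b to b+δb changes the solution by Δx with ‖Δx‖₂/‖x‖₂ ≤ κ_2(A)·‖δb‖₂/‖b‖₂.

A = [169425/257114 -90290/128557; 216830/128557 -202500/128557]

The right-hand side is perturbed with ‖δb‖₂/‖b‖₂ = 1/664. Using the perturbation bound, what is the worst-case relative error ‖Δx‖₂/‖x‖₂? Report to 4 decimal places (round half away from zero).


AᵀA = [1282638025/391169284 -305069625/97792321; -305069625/97792321 290878900/97792321]; tr = 2908625/465124, det = 2500/116281
solving λ² − 2908625/465124·λ + 2500/116281 = 0 gives λ = 25/4, 400/116281
so κ_2 = √((25/4) / (400/116281)) = 42.6250
perturbation bound = 42.6250·1/664 = 0.0642

0.0642


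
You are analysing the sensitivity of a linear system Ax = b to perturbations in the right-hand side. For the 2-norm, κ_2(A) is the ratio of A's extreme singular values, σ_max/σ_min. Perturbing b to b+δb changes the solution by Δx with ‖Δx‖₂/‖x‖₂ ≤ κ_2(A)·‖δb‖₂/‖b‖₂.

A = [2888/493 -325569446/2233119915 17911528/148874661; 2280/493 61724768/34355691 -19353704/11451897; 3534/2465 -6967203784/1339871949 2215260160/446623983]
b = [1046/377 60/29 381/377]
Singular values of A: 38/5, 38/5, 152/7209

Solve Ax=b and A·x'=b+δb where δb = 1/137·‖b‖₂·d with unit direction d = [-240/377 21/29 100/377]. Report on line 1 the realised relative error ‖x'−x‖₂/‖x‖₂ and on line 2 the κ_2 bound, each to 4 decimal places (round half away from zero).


σ_max = 38/5, σ_min = 152/7209
κ = σ_max/σ_min = (38/5)/(152/7209) = 360.4500
κ_2(A)·‖δb‖/‖b‖ = 2.6310
solve Ax = b  →  x = [0.4721 -0.0336 0.0320]
‖b‖ = 3.6056, ‖x‖ = 0.4744
re-solving with b+δb shifts x by Δx of norm 1.2482
realised ‖Δx‖/‖x‖ = 2.6310
tightness: 2.6310 against a bound of 2.6310; the bound is attained (ratio 1)

2.6310
2.6310


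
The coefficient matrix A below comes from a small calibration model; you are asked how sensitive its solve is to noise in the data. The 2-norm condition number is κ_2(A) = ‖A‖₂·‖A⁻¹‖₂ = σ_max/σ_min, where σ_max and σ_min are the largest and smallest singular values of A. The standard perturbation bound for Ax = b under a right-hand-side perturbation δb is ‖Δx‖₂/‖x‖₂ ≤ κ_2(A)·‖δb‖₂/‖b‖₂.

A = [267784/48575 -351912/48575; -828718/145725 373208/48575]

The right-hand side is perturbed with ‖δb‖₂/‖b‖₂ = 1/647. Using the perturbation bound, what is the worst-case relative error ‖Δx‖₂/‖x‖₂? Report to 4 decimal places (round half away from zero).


0.2330

M = AᵀA = [1584004708/25250625 -703916048/8416875; -703916048/8416875 312873088/2805625]. tr(M)=7039780/40401, det(M)=3748096/2805625
λ_max, λ_min = (7039780/40401 ± √30968612664496144/1020150500625)/2 = 4356/25, 7744/1010025
σ_max=√(4356/25)=(66/5), σ_min=√(7744/1010025)=(88/1005) → κ = 150.7500
worst-case relative error ≤ 150.7500 × 1/647 = 0.2330


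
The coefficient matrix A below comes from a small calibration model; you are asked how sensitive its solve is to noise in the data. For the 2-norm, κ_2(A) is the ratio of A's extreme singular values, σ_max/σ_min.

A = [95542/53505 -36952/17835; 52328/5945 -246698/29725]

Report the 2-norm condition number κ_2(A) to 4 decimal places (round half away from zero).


AᵀA = [137373028/1703025 -217847168/2838375; -217847168/2838375 346148356/4730625]; tr = 7787944/50625, det = 14776336/1265625
char-poly roots: 3844/25 and 3844/50625
so κ_2 = √((3844/25) / (3844/50625)) = 45.0000

45.0000


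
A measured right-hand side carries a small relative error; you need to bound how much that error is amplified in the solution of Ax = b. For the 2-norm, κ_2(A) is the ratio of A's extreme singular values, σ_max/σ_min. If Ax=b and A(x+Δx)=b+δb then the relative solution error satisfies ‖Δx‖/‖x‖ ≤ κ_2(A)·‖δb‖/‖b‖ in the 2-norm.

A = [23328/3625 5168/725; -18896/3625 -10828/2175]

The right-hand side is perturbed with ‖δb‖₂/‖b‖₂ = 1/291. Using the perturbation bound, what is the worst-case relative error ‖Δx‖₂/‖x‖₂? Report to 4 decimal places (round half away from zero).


0.0966

AᵀA = [36050176/525625 22651328/315375; 22651328/315375 14304784/189225]; tr = 811024/5625, det = 16384/625
eigenvalues of AᵀA: λ = (tr ± √(tr²−4·det))/2 = 144, 1024/5625
κ = σ_max/σ_min = 12/(32/75) = 28.1250
worst-case relative error ≤ 28.1250 × 1/291 = 0.0966


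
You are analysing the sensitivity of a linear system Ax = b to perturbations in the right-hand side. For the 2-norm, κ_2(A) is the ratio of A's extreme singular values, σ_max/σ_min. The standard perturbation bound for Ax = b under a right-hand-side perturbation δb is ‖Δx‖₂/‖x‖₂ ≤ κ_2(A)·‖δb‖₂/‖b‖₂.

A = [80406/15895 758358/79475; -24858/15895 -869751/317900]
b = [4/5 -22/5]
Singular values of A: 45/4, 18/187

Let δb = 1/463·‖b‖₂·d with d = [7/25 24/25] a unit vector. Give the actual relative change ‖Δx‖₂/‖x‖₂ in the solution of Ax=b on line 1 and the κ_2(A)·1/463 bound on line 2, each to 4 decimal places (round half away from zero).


0.0024
0.2524

σ_max = 45/4, σ_min = 18/187
κ = σ_max/σ_min = (45/4)/(18/187) = 116.8750
κ_2(A)·‖δb‖/‖b‖ = 0.2524
solve Ax = b  →  x = [36.7503 -19.3987]
‖b‖ = 4.4721, ‖x‖ = 41.5559
re-solving with b+δb shifts x by Δx of norm 0.1003
relative error = 0.0024
realised/bound (from unrounded values) ≈ 0.0096


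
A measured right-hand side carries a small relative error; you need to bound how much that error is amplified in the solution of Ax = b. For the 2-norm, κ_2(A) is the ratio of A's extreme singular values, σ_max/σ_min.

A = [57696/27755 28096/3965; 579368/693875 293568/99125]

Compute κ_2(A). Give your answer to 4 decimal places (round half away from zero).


M = AᵀA = [14296952896/2848890625 7001335296/406984375; 7001335296/406984375 3429277696/58140625]. tr(M)=291730496/4558225, det(M)=262144/4558225
λ_max, λ_min = (291730496/4558225 ± √85101902651068416/20777415150625)/2 = 64, 4096/4558225
κ_2(A) = √(λ_max/λ_min) = √(64 / (4096/4558225)) = 266.8750

266.8750


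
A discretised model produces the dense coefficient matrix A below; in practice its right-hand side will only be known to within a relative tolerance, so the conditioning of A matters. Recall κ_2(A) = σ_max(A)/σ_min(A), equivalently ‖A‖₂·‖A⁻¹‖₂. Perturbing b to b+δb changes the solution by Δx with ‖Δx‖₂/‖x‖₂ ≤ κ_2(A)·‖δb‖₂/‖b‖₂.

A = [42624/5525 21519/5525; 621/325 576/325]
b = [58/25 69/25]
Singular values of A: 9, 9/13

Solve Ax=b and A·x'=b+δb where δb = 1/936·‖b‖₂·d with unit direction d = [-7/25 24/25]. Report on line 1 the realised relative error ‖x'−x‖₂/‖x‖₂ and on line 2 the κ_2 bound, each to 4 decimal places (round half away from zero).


0.0019
0.0139

σ_max = 9, σ_min = 9/13
condition number: 9 ÷ (9/13) = 13.0000
perturbation bound = 13.0000·1/936 = 0.0139
solve Ax = b  →  x = [-1.0654 2.7059]
‖b‖ = 3.6056, ‖x‖ = 2.9081
re-solving with b+δb shifts x by Δx of norm 0.0056
relative error = 0.0019
so the bound overstates the realised error by a factor of ≈ 7.2589 (computed from the unrounded values)


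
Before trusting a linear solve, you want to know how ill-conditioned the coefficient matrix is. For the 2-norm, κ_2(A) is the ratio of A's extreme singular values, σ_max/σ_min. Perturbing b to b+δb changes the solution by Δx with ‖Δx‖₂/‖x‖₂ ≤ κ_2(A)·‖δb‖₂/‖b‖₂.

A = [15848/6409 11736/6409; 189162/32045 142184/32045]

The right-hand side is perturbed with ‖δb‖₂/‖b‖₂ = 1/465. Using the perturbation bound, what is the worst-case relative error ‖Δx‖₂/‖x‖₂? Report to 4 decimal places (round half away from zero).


0.8482

M = AᵀA = [248883076/6076225 186660432/6076225; 186660432/6076225 139997824/6076225]. tr(M)=15555236/243049, det(M)=6400/243049
eigenvalues of AᵀA: λ = (tr ± √(tr²−4·det))/2 = 64, 100/243049
so κ_2 = √(64 / (100/243049)) = 394.4000
perturbation bound = 394.4000·1/465 = 0.8482


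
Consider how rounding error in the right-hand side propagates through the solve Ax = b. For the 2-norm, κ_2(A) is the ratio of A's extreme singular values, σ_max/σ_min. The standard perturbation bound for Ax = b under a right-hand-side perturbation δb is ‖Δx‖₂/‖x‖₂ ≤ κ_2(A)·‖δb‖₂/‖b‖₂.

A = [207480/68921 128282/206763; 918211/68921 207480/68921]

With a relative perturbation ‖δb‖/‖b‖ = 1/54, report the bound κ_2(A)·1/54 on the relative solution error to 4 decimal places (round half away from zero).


4.5556

AᵀA = [527162041/2825761 118609400/2825761; 118609400/2825761 240266404/25431849]; tr = 2965333/15129, det = 9604/15129
solving λ² − 2965333/15129·λ + 9604/15129 = 0 gives λ = 196, 49/15129
κ_2(A) = √(λ_max/λ_min) = √(196 / (49/15129)) = 246.0000
bound on ‖Δx‖/‖x‖: κ·ε = 246.0000·1/54 = 4.5556


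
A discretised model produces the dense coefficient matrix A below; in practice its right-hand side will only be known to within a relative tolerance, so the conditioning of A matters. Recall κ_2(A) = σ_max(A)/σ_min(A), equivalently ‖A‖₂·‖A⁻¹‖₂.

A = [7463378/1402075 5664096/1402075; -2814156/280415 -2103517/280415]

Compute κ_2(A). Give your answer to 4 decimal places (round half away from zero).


329.9000

M = AᵀA = [877816127956/6802125625 658352644092/6802125625; 658352644092/6802125625 493777085569/6802125625]. tr(M)=54863728541/272085025, det(M)=101646724/272085025
solving λ² − 54863728541/272085025·λ + 101646724/272085025 = 0 gives λ = 5041/25, 20164/10883401
κ = σ_max/σ_min = (71/5)/(142/3299) = 329.9000


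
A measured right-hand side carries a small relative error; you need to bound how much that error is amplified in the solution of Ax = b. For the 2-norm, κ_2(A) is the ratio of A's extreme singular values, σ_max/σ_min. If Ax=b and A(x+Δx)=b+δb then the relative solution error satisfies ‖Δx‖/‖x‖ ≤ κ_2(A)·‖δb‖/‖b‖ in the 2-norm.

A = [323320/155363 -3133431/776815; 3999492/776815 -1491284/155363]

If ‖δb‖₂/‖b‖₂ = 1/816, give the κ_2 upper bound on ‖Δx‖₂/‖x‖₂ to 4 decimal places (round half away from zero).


M = AᵀA = [110114389456/3570660025 -41286859992/714132005; -41286859992/714132005 387080408569/3570660025]. tr(M)=68815889/494209, det(M)=193877776/308880625
eigenvalues of AᵀA: λ = (tr ± √(tr²−4·det))/2 = 3481/25, 55696/12355225
so κ_2 = √((3481/25) / (55696/12355225)) = 175.7500
perturbation bound = 175.7500·1/816 = 0.2154

0.2154


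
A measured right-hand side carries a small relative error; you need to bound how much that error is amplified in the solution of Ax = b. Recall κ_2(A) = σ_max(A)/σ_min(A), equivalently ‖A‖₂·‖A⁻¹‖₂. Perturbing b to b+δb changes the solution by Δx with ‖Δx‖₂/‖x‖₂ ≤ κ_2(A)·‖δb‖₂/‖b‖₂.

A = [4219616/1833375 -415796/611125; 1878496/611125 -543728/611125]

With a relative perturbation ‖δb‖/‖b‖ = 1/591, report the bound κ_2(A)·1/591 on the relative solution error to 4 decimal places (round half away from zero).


0.6204

M = AᵀA = [1982555367424/134450555625 -192746882944/44816851875; -192746882944/44816851875 18741058064/14938950625]. tr(M)=3441959824/215120889, det(M)=409600/215120889
eigenvalues of AᵀA: λ = (tr ± √(tr²−4·det))/2 = 16, 25600/215120889
σ_max=√16=4, σ_min=√(25600/215120889)=(160/14667) → κ = 366.6750
κ_2(A)·‖δb‖/‖b‖ = 0.6204


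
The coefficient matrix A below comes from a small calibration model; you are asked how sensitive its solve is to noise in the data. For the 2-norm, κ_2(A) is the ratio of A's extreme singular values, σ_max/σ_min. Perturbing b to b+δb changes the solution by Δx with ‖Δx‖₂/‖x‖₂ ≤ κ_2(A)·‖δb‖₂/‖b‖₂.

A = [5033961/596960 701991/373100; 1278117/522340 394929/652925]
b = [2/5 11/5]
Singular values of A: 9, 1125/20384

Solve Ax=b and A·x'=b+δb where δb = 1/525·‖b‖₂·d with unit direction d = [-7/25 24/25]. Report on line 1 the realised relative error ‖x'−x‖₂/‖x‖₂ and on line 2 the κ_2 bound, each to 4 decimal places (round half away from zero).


from the listed singular values, σ₁ = 9, σ_n = 1125/20384
condition number: 9 ÷ (1125/20384) = 163.0720
worst-case relative error ≤ 163.0720 × 1/525 = 0.3106
solve Ax = b  →  x = [-7.8463 35.3788]
‖b‖ = 2.2361, ‖x‖ = 36.2384
Δx = A⁻¹·δb where δb = 1/525·2.2361·d; ‖Δx‖ = 0.0772
realised ‖Δx‖/‖x‖ = 0.0021
realised/bound (from unrounded values) ≈ 0.0069

0.0021
0.3106


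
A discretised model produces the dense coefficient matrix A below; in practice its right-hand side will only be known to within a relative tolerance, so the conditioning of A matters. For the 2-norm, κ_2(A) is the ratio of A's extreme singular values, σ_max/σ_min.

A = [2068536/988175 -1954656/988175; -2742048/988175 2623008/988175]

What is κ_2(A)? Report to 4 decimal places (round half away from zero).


340.7500

M = AᵀA = [471906736704/39059593225 -89885521152/7811918645; -89885521152/7811918645 428034041856/39059593225]. tr(M)=214016832/9288845, det(M)=5308416/1161105625
eigenvalues of AᵀA: λ = (tr ± √(tr²−4·det))/2 = 576/25, 9216/46444225
κ = σ_max/σ_min = (24/5)/(96/6815) = 340.7500


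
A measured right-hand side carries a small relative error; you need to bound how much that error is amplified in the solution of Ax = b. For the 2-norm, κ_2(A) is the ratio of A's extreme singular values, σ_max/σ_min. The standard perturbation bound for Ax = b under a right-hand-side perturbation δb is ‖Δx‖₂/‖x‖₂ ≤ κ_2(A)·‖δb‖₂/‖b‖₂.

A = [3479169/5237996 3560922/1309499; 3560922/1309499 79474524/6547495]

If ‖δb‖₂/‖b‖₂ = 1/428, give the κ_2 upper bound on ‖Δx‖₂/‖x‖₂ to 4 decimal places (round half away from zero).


0.5688

AᵀA = [127892483505/16321595536 355132531521/10200997210; 355132531521/10200997210 3945986973396/25502493025]; tr = 39460501881/242736400, det = 6765201/15171025
λ_max, λ_min = (39460501881/242736400 ± √1557026110426099488561/58920959884960000)/2 = 2601/16, 41616/15171025
so κ_2 = √((2601/16) / (41616/15171025)) = 243.4375
κ_2(A)·‖δb‖/‖b‖ = 0.5688


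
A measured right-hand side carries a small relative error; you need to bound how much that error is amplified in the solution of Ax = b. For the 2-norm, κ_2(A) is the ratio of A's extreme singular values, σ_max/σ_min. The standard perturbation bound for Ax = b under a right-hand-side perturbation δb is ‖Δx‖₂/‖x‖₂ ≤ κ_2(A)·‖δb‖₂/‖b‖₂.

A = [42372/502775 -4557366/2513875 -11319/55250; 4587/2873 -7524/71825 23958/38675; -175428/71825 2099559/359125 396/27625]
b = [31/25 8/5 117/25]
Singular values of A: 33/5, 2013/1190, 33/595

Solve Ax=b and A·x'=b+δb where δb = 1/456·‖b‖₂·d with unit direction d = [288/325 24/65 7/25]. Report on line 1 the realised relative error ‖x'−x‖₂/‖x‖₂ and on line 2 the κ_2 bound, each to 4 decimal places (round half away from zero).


from the listed singular values, σ₁ = 33/5, σ_n = 33/595
κ = σ_max/σ_min = (33/5)/(33/595) = 119.0000
worst-case relative error ≤ 119.0000 × 1/456 = 0.2610
solve Ax = b  →  x = [-18.9333 -7.2323 50.1574]
2-norm of b is 5.0990; of x, 54.0975
Δx = A⁻¹·δb where δb = 1/456·5.0990·d; ‖Δx‖ = 0.2016
dividing the unrounded norms, ‖Δx‖/‖x‖ = 0.0037
tightness: 0.0037 against a bound of 0.2610 (unrounded ratio ≈ 0.0143)

0.0037
0.2610


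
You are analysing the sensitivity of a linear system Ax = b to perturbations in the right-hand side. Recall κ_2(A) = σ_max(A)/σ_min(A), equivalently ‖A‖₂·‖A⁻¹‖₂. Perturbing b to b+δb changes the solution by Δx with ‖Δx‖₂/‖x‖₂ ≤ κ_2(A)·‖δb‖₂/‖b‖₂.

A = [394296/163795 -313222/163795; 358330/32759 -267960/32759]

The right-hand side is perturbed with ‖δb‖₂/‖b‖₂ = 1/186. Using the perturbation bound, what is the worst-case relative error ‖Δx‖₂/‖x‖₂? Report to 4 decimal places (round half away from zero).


AᵀA = [2002069636/15960025 -1501460352/15960025; -1501460352/15960025 1126217764/15960025]; tr = 125131496/638401, det = 960400/638401
eigenvalues of AᵀA: λ = (tr ± √(tr²−4·det))/2 = 196, 4900/638401
κ_2(A) = √(λ_max/λ_min) = √(196 / (4900/638401)) = 159.8000
perturbation bound = 159.8000·1/186 = 0.8591

0.8591


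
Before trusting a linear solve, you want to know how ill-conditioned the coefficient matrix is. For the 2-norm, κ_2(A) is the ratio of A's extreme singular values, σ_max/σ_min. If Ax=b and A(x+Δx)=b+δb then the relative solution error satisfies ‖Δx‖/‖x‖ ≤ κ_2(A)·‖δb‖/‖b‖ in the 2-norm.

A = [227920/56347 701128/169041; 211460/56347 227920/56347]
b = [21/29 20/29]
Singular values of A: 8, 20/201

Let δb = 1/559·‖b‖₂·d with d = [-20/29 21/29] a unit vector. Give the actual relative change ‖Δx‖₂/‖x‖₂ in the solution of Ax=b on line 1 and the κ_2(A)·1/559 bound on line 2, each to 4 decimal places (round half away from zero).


0.1438
0.1438

from the listed singular values, σ₁ = 8, σ_n = 20/201
κ = σ_max/σ_min = 8/(20/201) = 80.4000
worst-case relative error ≤ 80.4000 × 1/559 = 0.1438
solve Ax = b  →  x = [0.0862 0.0905]
‖b‖₂ = 1.0000 and ‖x‖₂ = 0.1250
with δb = [-0.0012 0.0013], A·Δx = δb → ‖Δx‖ = 0.0180
relative error = 0.1438
tightness: 0.1438 against a bound of 0.1438; the bound is attained (ratio 1)


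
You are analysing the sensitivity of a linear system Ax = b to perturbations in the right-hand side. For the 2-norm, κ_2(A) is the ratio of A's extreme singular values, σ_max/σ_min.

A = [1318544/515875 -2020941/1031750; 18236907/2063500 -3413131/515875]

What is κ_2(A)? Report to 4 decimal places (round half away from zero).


form AᵀA = [576642735049/6812851600 -108118963017/1703212900; -108118963017/1703212900 81091288669/1703212900] with trace 36040315589/272514064 and determinant 174900625/1090056256
eigenvalues of AᵀA: λ = (tr ± √(tr²−4·det))/2 = 529/4, 330625/272514064
so κ_2 = √((529/4) / (330625/272514064)) = 330.1600

330.1600


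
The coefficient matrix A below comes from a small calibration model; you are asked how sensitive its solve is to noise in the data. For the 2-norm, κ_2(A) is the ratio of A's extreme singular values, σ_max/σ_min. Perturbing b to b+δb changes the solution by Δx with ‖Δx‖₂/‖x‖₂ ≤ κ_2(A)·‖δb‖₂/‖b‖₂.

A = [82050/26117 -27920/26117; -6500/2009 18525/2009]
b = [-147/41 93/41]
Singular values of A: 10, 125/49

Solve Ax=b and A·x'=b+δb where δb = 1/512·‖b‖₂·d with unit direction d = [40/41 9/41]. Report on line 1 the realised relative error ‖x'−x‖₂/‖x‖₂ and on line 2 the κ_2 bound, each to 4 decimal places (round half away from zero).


0.0027
0.0077

from the listed singular values, σ₁ = 10, σ_n = 125/49
condition number: 10 ÷ (125/49) = 3.9200
worst-case relative error ≤ 3.9200 × 1/512 = 0.0077
solve Ax = b  →  x = [-1.2009 -0.1754]
‖b‖₂ = 4.2426 and ‖x‖₂ = 1.2137
re-solving with b+δb shifts x by Δx of norm 0.0032
realised ‖Δx‖/‖x‖ = 0.0027
tightness: 0.0027 against a bound of 0.0077 (unrounded ratio ≈ 0.3496)


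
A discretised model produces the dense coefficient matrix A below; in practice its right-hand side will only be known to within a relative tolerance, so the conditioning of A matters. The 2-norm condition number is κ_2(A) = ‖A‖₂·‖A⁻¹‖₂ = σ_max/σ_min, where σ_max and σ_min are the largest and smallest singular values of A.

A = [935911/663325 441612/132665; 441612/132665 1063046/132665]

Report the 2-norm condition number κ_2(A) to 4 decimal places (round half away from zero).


392.5000

AᵀA = [34032298009/2603550625 16334786268/520710125; 16334786268/520710125 1568151428/20828405]; tr = 1361249861/15405625, det = 19518724/385140625
λ_max, λ_min = (1361249861/15405625 ± √1852953072369731721/237333281640625)/2 = 2209/25, 8836/15405625
κ_2(A) = √(λ_max/λ_min) = √((2209/25) / (8836/15405625)) = 392.5000


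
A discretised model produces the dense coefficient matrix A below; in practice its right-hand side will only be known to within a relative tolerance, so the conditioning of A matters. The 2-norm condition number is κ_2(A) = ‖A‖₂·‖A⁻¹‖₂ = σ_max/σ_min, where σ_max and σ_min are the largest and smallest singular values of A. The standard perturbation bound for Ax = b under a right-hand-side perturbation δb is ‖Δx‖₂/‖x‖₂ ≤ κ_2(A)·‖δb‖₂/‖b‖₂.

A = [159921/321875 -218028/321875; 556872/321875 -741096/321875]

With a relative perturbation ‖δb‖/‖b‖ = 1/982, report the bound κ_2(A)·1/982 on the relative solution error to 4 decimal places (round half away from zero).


form AᵀA = [537089841/165765625 -716100588/165765625; -716100588/165765625 954815184/165765625] with trace 59676201/6630625 and determinant 5184/6630625
char-poly roots: 9 and 576/6630625
κ_2(A) = √(λ_max/λ_min) = √(9 / (576/6630625)) = 321.8750
perturbation bound = 321.8750·1/982 = 0.3278

0.3278


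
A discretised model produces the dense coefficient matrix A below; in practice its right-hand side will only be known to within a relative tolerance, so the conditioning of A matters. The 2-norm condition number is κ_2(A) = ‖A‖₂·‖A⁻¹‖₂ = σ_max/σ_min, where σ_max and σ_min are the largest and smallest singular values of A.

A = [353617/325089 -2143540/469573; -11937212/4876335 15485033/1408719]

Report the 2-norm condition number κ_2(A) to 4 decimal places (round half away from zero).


form AᵀA = [170632151437969/23778643032225 -16842905387392/528414289605; -16842905387392/528414289605 1663545092281/11742539769] with trace 2105479454674/14145534225 and determinant 346146025/565821369
char-poly roots: 3721/25 and 2325625/565821369
κ_2(A) = √(λ_max/λ_min) = √((3721/25) / (2325625/565821369)) = 190.2960

190.2960


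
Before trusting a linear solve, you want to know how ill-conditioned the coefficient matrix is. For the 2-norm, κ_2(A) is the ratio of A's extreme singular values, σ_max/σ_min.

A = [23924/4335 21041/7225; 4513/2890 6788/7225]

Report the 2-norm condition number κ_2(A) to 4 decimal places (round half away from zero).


form AᵀA = [98909425/3006756 4394690/250563; 4394690/250563 782081/83521] with trace 439669/10404 and determinant 4225/10404
eigenvalues of AᵀA: λ = (tr ± √(tr²−4·det))/2 = 169/4, 25/2601
κ = σ_max/σ_min = (13/2)/(5/51) = 66.3000

66.3000


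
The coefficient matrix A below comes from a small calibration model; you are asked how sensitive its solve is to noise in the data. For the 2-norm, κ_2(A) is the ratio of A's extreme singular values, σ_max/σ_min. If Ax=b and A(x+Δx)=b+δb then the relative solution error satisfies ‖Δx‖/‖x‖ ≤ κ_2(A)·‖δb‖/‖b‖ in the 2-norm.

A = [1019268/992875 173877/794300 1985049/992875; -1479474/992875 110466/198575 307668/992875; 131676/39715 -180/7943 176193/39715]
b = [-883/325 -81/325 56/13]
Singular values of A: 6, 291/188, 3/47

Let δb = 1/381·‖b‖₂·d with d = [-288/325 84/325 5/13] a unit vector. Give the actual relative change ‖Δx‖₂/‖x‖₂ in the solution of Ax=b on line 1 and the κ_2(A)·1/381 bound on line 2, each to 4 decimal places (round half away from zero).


0.0033
0.2467

largest singular value 6, smallest 3/47
κ = σ_max/σ_min = 6/(3/47) = 94.0000
perturbation bound = 94.0000·1/381 = 0.2467
solve Ax = b  →  x = [-18.5050 -58.0946 14.5037]
‖b‖₂ = 5.0990 and ‖x‖₂ = 62.6720
Δx = A⁻¹·δb where δb = 1/381·5.0990·d; ‖Δx‖ = 0.2097
dividing the unrounded norms, ‖Δx‖/‖x‖ = 0.0033
realised/bound (from unrounded values) ≈ 0.0136


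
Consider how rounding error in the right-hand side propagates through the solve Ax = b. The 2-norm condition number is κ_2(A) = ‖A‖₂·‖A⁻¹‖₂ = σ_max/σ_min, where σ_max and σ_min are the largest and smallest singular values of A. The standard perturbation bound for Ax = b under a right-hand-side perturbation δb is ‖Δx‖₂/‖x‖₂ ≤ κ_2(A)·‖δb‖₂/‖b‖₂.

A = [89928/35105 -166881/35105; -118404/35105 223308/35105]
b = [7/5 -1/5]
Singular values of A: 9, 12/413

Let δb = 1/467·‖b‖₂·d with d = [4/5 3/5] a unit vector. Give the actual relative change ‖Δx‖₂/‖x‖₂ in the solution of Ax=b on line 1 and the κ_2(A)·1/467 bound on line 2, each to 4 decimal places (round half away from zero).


0.0030
0.6633

σ_max = 9, σ_min = 12/413
condition number: 9 ÷ (12/413) = 309.7500
worst-case relative error ≤ 309.7500 × 1/467 = 0.6633
solve Ax = b  →  x = [30.4199 16.0980]
‖b‖₂ = 1.4142 and ‖x‖₂ = 34.4168
with δb = [0.0024 0.0018], A·Δx = δb → ‖Δx‖ = 0.1042
dividing the unrounded norms, ‖Δx‖/‖x‖ = 0.0030
so the bound overstates the realised error by a factor of ≈ 219.0275 (computed from the unrounded values)


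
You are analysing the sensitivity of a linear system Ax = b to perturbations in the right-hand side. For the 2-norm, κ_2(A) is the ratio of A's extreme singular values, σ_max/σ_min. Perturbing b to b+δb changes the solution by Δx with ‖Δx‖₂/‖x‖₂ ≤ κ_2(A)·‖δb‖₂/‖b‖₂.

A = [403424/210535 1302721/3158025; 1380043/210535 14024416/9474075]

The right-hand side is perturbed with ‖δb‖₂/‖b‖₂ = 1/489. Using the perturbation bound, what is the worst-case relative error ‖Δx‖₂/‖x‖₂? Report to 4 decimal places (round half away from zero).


0.7561

form AᵀA = [82690784225/1772999449 167447551040/15956995041; 167447551040/15956995041 339132771481/143612955369] with trace 4186250026/85433049 and determinant 1500625/85433049
eigenvalues of AᵀA: λ = (tr ± √(tr²−4·det))/2 = 49, 30625/85433049
σ_max=√49=7, σ_min=√(30625/85433049)=(175/9243) → κ = 369.7200
worst-case relative error ≤ 369.7200 × 1/489 = 0.7561


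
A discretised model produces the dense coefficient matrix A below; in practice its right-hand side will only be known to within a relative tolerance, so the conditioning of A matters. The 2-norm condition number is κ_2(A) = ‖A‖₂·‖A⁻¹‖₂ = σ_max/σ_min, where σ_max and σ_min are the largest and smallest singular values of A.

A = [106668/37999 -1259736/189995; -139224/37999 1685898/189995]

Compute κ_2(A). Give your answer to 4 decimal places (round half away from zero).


233.8400

form AᵀA = [30761384400/1443924001 -73818196560/1443924001; -73818196560/1443924001 177167474244/1443924001] with trace 1230348276/8543929 and determinant 3240000/8543929
solving λ² − 1230348276/8543929·λ + 3240000/8543929 = 0 gives λ = 144, 22500/8543929
κ_2(A) = √(λ_max/λ_min) = √(144 / (22500/8543929)) = 233.8400


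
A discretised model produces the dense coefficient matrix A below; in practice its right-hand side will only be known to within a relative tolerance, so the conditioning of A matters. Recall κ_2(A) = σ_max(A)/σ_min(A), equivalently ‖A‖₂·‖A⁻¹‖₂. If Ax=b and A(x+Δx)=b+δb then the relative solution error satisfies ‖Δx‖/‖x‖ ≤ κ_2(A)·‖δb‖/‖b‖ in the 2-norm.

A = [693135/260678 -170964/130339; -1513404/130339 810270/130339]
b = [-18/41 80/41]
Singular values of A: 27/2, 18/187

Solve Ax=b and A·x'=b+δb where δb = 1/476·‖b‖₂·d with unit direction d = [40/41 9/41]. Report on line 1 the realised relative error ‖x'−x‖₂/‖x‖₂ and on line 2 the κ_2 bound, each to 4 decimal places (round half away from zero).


σ_max = 27/2, σ_min = 18/187
κ_2(A) = (27/2) / (18/187) = 140.2500
κ_2(A)·‖δb‖/‖b‖ = 0.2946
solve Ax = b  →  x = [-0.1307 0.0697]
‖b‖₂ = 2.0000 and ‖x‖₂ = 0.1481
with δb = [0.0041 0.0009], A·Δx = δb → ‖Δx‖ = 0.0437
relative error = 0.2946
so the bound is sharp here: realised error equals the bound

0.2946
0.2946


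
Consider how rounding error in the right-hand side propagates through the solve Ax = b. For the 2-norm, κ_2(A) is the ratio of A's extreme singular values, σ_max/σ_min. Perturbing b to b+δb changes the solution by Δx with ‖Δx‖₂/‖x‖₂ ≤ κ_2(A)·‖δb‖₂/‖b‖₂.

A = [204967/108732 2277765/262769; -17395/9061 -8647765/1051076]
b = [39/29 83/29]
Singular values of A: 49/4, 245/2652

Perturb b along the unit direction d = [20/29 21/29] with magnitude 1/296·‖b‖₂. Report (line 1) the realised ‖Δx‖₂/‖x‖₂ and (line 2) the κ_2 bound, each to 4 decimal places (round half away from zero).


from the listed singular values, σ₁ = 49/4, σ_n = 245/2652
κ = σ_max/σ_min = (49/4)/(245/2652) = 132.6000
κ_2(A)·‖δb‖/‖b‖ = 0.4480
solve Ax = b  →  x = [-31.6994 7.0487]
‖b‖₂ = 3.1623 and ‖x‖₂ = 32.4736
re-solving with b+δb shifts x by Δx of norm 0.1156
relative error = 0.0036
realised/bound (from unrounded values) ≈ 0.0079

0.0036
0.4480


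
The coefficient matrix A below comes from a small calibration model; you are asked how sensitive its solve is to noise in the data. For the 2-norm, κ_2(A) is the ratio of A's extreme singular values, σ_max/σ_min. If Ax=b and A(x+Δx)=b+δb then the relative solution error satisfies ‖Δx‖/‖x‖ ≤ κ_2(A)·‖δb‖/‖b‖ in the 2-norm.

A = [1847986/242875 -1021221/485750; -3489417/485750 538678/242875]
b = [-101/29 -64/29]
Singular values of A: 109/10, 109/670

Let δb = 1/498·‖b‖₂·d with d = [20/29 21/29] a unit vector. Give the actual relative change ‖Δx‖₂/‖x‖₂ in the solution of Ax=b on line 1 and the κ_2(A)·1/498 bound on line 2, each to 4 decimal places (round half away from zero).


largest singular value 109/10, smallest 109/670
κ = σ_max/σ_min = (109/10)/(109/670) = 67.0000
κ_2(A)·‖δb‖/‖b‖ = 0.1345
solve Ax = b  →  x = [-6.9725 -23.5780]
‖b‖₂ = 4.1231 and ‖x‖₂ = 24.5873
Δx = A⁻¹·δb where δb = 1/498·4.1231·d; ‖Δx‖ = 0.0509
relative error = 0.0021
tightness: 0.0021 against a bound of 0.1345 (unrounded ratio ≈ 0.0154)

0.0021
0.1345


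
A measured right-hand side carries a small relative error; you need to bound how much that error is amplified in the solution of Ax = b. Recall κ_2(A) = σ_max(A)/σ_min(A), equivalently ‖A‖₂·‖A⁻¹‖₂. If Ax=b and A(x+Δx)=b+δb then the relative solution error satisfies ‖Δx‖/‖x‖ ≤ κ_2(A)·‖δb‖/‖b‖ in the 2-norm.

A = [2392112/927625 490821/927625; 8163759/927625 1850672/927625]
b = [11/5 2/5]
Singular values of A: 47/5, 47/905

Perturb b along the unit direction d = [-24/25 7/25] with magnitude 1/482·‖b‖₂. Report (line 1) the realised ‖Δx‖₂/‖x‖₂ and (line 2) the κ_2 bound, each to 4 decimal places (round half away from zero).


0.0023
0.3755

σ_max = 47/5, σ_min = 47/905
κ = σ_max/σ_min = (47/5)/(47/905) = 181.0000
bound on ‖Δx‖/‖x‖: κ·ε = 181.0000·1/482 = 0.3755
solve Ax = b  →  x = [8.5573 -37.5480]
2-norm of b is 2.2361; of x, 38.5108
δb = ε·‖b‖·d = [-0.0045 0.0013]; solving A·Δx = δb gives ‖Δx‖ = 0.0893
realised ‖Δx‖/‖x‖ = 0.0023
tightness: 0.0023 against a bound of 0.3755 (unrounded ratio ≈ 0.0062)


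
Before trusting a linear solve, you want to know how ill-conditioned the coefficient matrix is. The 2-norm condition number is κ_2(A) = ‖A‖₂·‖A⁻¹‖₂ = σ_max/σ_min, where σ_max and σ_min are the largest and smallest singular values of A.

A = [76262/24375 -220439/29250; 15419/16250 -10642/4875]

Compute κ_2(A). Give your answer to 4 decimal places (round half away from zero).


form AᵀA = [40645249/3802500 -14630336/570375; -14630336/570375 84272689/1368900] with trace 7315457/101250 and determinant 83521/810000
λ_max, λ_min = (7315457/101250 ± √13377920717056/2562890625)/2 = 289/4, 289/202500
σ_max=√(289/4)=(17/2), σ_min=√(289/202500)=(17/450) → κ = 225.0000

225.0000


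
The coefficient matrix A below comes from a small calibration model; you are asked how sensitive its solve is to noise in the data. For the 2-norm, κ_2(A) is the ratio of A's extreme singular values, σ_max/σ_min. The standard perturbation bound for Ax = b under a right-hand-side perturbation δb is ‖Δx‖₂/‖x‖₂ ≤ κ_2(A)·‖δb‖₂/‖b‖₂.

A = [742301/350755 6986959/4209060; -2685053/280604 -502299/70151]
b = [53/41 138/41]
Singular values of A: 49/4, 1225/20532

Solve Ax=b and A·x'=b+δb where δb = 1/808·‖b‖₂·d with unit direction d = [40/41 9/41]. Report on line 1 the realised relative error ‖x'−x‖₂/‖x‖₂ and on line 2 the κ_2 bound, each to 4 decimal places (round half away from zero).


0.0022
0.2541

largest singular value 49/4, smallest 1225/20532
κ = σ_max/σ_min = (49/4)/(1225/20532) = 205.3200
κ_2(A)·‖δb‖/‖b‖ = 0.2541
solve Ax = b  →  x = [-20.3089 26.6704]
‖b‖₂ = 3.6056 and ‖x‖₂ = 33.5225
re-solving with b+δb shifts x by Δx of norm 0.0748
dividing the unrounded norms, ‖Δx‖/‖x‖ = 0.0022
so the bound overstates the realised error by a factor of ≈ 113.8941 (computed from the unrounded values)


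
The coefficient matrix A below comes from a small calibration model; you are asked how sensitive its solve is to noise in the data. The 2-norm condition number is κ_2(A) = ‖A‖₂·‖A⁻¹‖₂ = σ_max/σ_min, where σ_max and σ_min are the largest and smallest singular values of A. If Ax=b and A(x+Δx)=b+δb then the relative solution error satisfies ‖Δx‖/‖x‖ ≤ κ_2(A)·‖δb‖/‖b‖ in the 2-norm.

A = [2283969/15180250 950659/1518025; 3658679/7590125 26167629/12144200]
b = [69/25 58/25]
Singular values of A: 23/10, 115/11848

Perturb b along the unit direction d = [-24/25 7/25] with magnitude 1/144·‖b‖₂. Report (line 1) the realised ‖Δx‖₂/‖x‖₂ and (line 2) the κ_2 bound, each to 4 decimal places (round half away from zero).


0.0125
1.6456

from the listed singular values, σ₁ = 23/10, σ_n = 115/11848
κ_2(A) = (23/10) / (115/11848) = 236.9600
κ_2(A)·‖δb‖/‖b‖ = 1.6456
solve Ax = b  →  x = [201.3128 -43.9584]
‖b‖₂ = 3.6056 and ‖x‖₂ = 206.0563
re-solving with b+δb shifts x by Δx of norm 2.5796
realised ‖Δx‖/‖x‖ = 0.0125
so the bound overstates the realised error by a factor of ≈ 131.4444 (computed from the unrounded values)


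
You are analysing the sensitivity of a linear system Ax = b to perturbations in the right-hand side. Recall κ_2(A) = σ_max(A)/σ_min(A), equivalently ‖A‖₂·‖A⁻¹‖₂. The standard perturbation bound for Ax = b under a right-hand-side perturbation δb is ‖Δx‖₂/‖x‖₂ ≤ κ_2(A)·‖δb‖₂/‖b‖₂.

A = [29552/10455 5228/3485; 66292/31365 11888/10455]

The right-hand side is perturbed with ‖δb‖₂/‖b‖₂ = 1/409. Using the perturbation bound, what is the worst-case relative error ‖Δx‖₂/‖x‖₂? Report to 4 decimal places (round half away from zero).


M = AᵀA = [490180624/39350529 87142400/13116843; 87142400/13116843 15492496/4372281]. tr(M)=2178592/136161, det(M)=256/136161
solving λ² − 2178592/136161·λ + 256/136161 = 0 gives λ = 16, 16/136161
κ_2(A) = √(λ_max/λ_min) = √(16 / (16/136161)) = 369.0000
κ_2(A)·‖δb‖/‖b‖ = 0.9022

0.9022


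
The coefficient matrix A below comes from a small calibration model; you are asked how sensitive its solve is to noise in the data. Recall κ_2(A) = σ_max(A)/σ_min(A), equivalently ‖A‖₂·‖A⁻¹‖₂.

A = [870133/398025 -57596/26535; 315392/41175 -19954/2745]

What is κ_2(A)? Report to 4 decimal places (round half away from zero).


AᵀA = [144752368849/2281304169 -45949902460/760434723; -45949902460/760434723 14588401300/253478241]; tr = 328237789/2712609, det = 1464100/2712609
solving λ² − 328237789/2712609·λ + 1464100/2712609 = 0 gives λ = 121, 12100/2712609
κ_2(A) = √(λ_max/λ_min) = √(121 / (12100/2712609)) = 164.7000

164.7000


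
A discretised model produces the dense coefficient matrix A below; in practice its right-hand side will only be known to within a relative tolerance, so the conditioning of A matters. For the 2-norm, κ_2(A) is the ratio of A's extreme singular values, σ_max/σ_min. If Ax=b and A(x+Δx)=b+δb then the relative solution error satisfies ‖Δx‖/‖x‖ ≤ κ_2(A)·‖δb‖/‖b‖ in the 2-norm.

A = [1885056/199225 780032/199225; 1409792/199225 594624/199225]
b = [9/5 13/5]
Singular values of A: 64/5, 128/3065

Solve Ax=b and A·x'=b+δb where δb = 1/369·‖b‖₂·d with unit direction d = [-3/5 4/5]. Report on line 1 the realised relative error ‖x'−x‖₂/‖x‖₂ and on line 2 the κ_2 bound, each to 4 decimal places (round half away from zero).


σ_max = 64/5, σ_min = 128/3065
condition number: (64/5) ÷ (128/3065) = 306.5000
bound on ‖Δx‖/‖x‖: κ·ε = 306.5000·1/369 = 0.8306
solve Ax = b  →  x = [-8.9934 22.1935]
‖b‖ = 3.1623, ‖x‖ = 23.9465
with δb = [-0.0051 0.0069], A·Δx = δb → ‖Δx‖ = 0.2052
dividing the unrounded norms, ‖Δx‖/‖x‖ = 0.0086
tightness: 0.0086 against a bound of 0.8306 (unrounded ratio ≈ 0.0103)

0.0086
0.8306


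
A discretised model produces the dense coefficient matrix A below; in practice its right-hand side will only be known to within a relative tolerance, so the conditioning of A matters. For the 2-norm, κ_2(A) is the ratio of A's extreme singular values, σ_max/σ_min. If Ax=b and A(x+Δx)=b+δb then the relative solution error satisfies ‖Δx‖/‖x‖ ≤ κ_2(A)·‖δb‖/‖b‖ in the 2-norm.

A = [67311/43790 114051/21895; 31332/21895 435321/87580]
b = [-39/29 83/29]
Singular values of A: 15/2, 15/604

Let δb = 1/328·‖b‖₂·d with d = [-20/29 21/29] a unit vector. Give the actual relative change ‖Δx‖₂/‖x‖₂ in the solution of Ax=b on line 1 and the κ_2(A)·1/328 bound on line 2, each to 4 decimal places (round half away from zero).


from the listed singular values, σ₁ = 15/2, σ_n = 15/604
κ_2(A) = (15/2) / (15/604) = 302.0000
bound on ‖Δx‖/‖x‖: κ·ε = 302.0000·1/328 = 0.9207
solve Ax = b  →  x = [-115.9307 33.9520]
‖b‖ = 3.1623, ‖x‖ = 120.8001
Δx = A⁻¹·δb where δb = 1/328·3.1623·d; ‖Δx‖ = 0.3882
dividing the unrounded norms, ‖Δx‖/‖x‖ = 0.0032
tightness: 0.0032 against a bound of 0.9207 (unrounded ratio ≈ 0.0035)

0.0032
0.9207
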